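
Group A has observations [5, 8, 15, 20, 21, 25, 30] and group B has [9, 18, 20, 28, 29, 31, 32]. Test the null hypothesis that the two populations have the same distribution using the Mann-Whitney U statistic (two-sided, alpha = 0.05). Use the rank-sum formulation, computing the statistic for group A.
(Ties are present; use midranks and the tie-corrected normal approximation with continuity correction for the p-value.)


Step 1: Combine and sort all 14 observations; assign midranks.
sorted (value, group): (5,X), (8,X), (9,Y), (15,X), (18,Y), (20,X), (20,Y), (21,X), (25,X), (28,Y), (29,Y), (30,X), (31,Y), (32,Y)
ranks: 5->1, 8->2, 9->3, 15->4, 18->5, 20->6.5, 20->6.5, 21->8, 25->9, 28->10, 29->11, 30->12, 31->13, 32->14
Step 2: Rank sum for X: R1 = 1 + 2 + 4 + 6.5 + 8 + 9 + 12 = 42.5.
Step 3: U_X = R1 - n1(n1+1)/2 = 42.5 - 7*8/2 = 42.5 - 28 = 14.5.
       U_Y = n1*n2 - U_X = 49 - 14.5 = 34.5.
Step 4: Ties are present, so use the tie-corrected normal approximation (with continuity correction) for the p-value.
Step 5: p-value = 0.224289; compare to alpha = 0.05. fail to reject H0.

U_X = 14.5, p = 0.224289, fail to reject H0 at alpha = 0.05.


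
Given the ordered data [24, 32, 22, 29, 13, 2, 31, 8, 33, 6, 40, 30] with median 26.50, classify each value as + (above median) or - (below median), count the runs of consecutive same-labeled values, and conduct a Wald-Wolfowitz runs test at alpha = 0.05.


Step 1: Compute median = 26.50; label A = above, B = below.
Labels in order: BABABBABABAA  (n_A = 6, n_B = 6)
Step 2: Count runs R = 10.
Step 3: Under H0 (random ordering), E[R] = 2*n_A*n_B/(n_A+n_B) + 1 = 2*6*6/12 + 1 = 7.0000.
        Var[R] = 2*n_A*n_B*(2*n_A*n_B - n_A - n_B) / ((n_A+n_B)^2 * (n_A+n_B-1)) = 4320/1584 = 2.7273.
        SD[R] = 1.6514.
Step 4: Continuity-corrected z = (R - 0.5 - E[R]) / SD[R] = (10 - 0.5 - 7.0000) / 1.6514 = 1.5138.
Step 5: Two-sided p-value via normal approximation = 2*(1 - Phi(|z|)) = 0.130070.
Step 6: alpha = 0.05. fail to reject H0.

R = 10, z = 1.5138, p = 0.130070, fail to reject H0.


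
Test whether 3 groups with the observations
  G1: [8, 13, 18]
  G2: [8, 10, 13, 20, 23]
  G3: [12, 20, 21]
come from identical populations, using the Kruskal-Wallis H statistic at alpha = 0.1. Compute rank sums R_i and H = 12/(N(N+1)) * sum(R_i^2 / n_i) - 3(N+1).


Step 1: Combine all N = 11 observations and assign midranks.
sorted (value, group, rank): (8,G1,1.5), (8,G2,1.5), (10,G2,3), (12,G3,4), (13,G1,5.5), (13,G2,5.5), (18,G1,7), (20,G2,8.5), (20,G3,8.5), (21,G3,10), (23,G2,11)
Step 2: Sum ranks within each group.
R_1 = 14 (n_1 = 3)
R_2 = 29.5 (n_2 = 5)
R_3 = 22.5 (n_3 = 3)
Step 3: H = 12/(N(N+1)) * sum(R_i^2/n_i) - 3(N+1)
     = 12/(11*12) * (14^2/3 + 29.5^2/5 + 22.5^2/3) - 3*12
     = 0.090909 * 408.133 - 36
     = 1.103030.
Step 4: Ties present; correction factor C = 1 - 18/(11^3 - 11) = 0.986364. Corrected H = 1.103030 / 0.986364 = 1.118280.
Step 5: Under H0, H ~ chi^2(2); p-value = 0.571701.
Step 6: alpha = 0.1. fail to reject H0.

H = 1.1183, df = 2, p = 0.571701, fail to reject H0.


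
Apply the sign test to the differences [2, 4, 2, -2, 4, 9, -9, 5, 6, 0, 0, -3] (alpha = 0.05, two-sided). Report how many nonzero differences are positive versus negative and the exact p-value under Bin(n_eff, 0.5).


Step 1: Discard zero differences. Original n = 12; n_eff = number of nonzero differences = 10.
Nonzero differences (with sign): +2, +4, +2, -2, +4, +9, -9, +5, +6, -3
Step 2: Count signs: positive = 7, negative = 3.
Step 3: Under H0: P(positive) = 0.5, so the number of positives S ~ Bin(10, 0.5).
Step 4: Two-sided exact p-value = sum of Bin(10,0.5) probabilities at or below the observed probability = 0.343750.
Step 5: alpha = 0.05. fail to reject H0.

n_eff = 10, pos = 7, neg = 3, p = 0.343750, fail to reject H0.


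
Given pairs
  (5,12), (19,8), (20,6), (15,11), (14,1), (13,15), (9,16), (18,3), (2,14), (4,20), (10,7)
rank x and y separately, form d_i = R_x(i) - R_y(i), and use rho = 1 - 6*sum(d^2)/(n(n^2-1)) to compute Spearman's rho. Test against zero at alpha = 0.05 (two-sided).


Step 1: Rank x and y separately (midranks; no ties here).
rank(x): 5->3, 19->10, 20->11, 15->8, 14->7, 13->6, 9->4, 18->9, 2->1, 4->2, 10->5
rank(y): 12->7, 8->5, 6->3, 11->6, 1->1, 15->9, 16->10, 3->2, 14->8, 20->11, 7->4
Step 2: d_i = R_x(i) - R_y(i); compute d_i^2.
  (3-7)^2=16, (10-5)^2=25, (11-3)^2=64, (8-6)^2=4, (7-1)^2=36, (6-9)^2=9, (4-10)^2=36, (9-2)^2=49, (1-8)^2=49, (2-11)^2=81, (5-4)^2=1
sum(d^2) = 370.
Step 3: rho = 1 - 6*370 / (11*(11^2 - 1)) = 1 - 2220/1320 = -0.681818.
Step 4: Under H0, t = rho * sqrt((n-2)/(1-rho^2)) = -2.7962 ~ t(9).
Step 5: Two-sided p-value from the t-distribution with 9 df = 0.020843.
Step 6: alpha = 0.05. reject H0.

rho = -0.6818, p = 0.020843, reject H0 at alpha = 0.05.


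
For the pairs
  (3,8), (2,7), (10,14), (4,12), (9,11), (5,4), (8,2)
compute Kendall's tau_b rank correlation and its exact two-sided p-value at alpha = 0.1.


Step 1: Enumerate the 21 unordered pairs (i,j) with i<j and classify each by sign(x_j-x_i) * sign(y_j-y_i).
  (1,2):dx=-1,dy=-1->C; (1,3):dx=+7,dy=+6->C; (1,4):dx=+1,dy=+4->C; (1,5):dx=+6,dy=+3->C
  (1,6):dx=+2,dy=-4->D; (1,7):dx=+5,dy=-6->D; (2,3):dx=+8,dy=+7->C; (2,4):dx=+2,dy=+5->C
  (2,5):dx=+7,dy=+4->C; (2,6):dx=+3,dy=-3->D; (2,7):dx=+6,dy=-5->D; (3,4):dx=-6,dy=-2->C
  (3,5):dx=-1,dy=-3->C; (3,6):dx=-5,dy=-10->C; (3,7):dx=-2,dy=-12->C; (4,5):dx=+5,dy=-1->D
  (4,6):dx=+1,dy=-8->D; (4,7):dx=+4,dy=-10->D; (5,6):dx=-4,dy=-7->C; (5,7):dx=-1,dy=-9->C
  (6,7):dx=+3,dy=-2->D
Step 2: C = 13, D = 8, total pairs = 21.
Step 3: tau = (C - D)/(n(n-1)/2) = (13 - 8)/21 = 0.238095.
Step 4: Exact two-sided p-value (enumerate n! = 5040 permutations of y under H0): p = 0.561905.
Step 5: alpha = 0.1. fail to reject H0.

tau_b = 0.2381 (C=13, D=8), p = 0.561905, fail to reject H0.


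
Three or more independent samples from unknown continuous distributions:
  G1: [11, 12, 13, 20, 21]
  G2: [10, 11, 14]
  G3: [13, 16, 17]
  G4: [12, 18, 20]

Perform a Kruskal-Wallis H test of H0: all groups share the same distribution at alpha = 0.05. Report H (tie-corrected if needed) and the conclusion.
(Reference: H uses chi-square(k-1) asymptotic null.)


Step 1: Combine all N = 14 observations and assign midranks.
sorted (value, group, rank): (10,G2,1), (11,G1,2.5), (11,G2,2.5), (12,G1,4.5), (12,G4,4.5), (13,G1,6.5), (13,G3,6.5), (14,G2,8), (16,G3,9), (17,G3,10), (18,G4,11), (20,G1,12.5), (20,G4,12.5), (21,G1,14)
Step 2: Sum ranks within each group.
R_1 = 40 (n_1 = 5)
R_2 = 11.5 (n_2 = 3)
R_3 = 25.5 (n_3 = 3)
R_4 = 28 (n_4 = 3)
Step 3: H = 12/(N(N+1)) * sum(R_i^2/n_i) - 3(N+1)
     = 12/(14*15) * (40^2/5 + 11.5^2/3 + 25.5^2/3 + 28^2/3) - 3*15
     = 0.057143 * 842.167 - 45
     = 3.123810.
Step 4: Ties present; correction factor C = 1 - 24/(14^3 - 14) = 0.991209. Corrected H = 3.123810 / 0.991209 = 3.151515.
Step 5: Under H0, H ~ chi^2(3); p-value = 0.368849.
Step 6: alpha = 0.05. fail to reject H0.

H = 3.1515, df = 3, p = 0.368849, fail to reject H0.


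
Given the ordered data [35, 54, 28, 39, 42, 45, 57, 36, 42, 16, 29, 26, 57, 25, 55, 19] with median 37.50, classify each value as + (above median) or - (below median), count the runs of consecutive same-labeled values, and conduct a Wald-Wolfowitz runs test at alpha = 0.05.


Step 1: Compute median = 37.50; label A = above, B = below.
Labels in order: BABAAAABABBBABAB  (n_A = 8, n_B = 8)
Step 2: Count runs R = 11.
Step 3: Under H0 (random ordering), E[R] = 2*n_A*n_B/(n_A+n_B) + 1 = 2*8*8/16 + 1 = 9.0000.
        Var[R] = 2*n_A*n_B*(2*n_A*n_B - n_A - n_B) / ((n_A+n_B)^2 * (n_A+n_B-1)) = 14336/3840 = 3.7333.
        SD[R] = 1.9322.
Step 4: Continuity-corrected z = (R - 0.5 - E[R]) / SD[R] = (11 - 0.5 - 9.0000) / 1.9322 = 0.7763.
Step 5: Two-sided p-value via normal approximation = 2*(1 - Phi(|z|)) = 0.437558.
Step 6: alpha = 0.05. fail to reject H0.

R = 11, z = 0.7763, p = 0.437558, fail to reject H0.


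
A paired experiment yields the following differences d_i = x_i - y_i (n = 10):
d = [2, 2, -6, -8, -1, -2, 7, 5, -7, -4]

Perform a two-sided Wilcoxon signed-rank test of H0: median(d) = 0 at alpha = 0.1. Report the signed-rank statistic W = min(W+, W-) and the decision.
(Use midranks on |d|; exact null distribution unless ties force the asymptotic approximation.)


Step 1: Drop any zero differences (none here) and take |d_i|.
|d| = [2, 2, 6, 8, 1, 2, 7, 5, 7, 4]
Step 2: Midrank |d_i| (ties get averaged ranks).
ranks: |2|->3, |2|->3, |6|->7, |8|->10, |1|->1, |2|->3, |7|->8.5, |5|->6, |7|->8.5, |4|->5
Step 3: Attach original signs; sum ranks with positive sign and with negative sign.
W+ = 3 + 3 + 8.5 + 6 = 20.5
W- = 7 + 10 + 1 + 3 + 8.5 + 5 = 34.5
(Check: W+ + W- = 55 should equal n(n+1)/2 = 55.)
Step 4: Test statistic W = min(W+, W-) = 20.5.
Step 5: Ties in |d|, so use the tie-corrected normal approximation.
        E[W] = n(n+1)/4 = 10*11/4 = 27.5.
        Tie groups: |d|=2 (t=3), |d|=7 (t=2); sum(t^3 - t) = 30.
        Var[W] = n(n+1)(2n+1)/24 - sum(t^3-t)/48 = 2310/24 - 30/48 = 95.625.
        z = (W - E[W]) / sqrt(Var[W]) = (20.5 - 27.5) / 9.7788 = -0.7158.
        Two-sided p = 2*Phi(z) = 0.474094.
Step 6: alpha = 0.1. fail to reject H0.

W+ = 20.5, W- = 34.5, W = min = 20.5, p = 0.474094, fail to reject H0.


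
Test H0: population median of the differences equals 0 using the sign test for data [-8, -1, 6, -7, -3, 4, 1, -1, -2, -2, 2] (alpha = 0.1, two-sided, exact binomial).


Step 1: Discard zero differences. Original n = 11; n_eff = number of nonzero differences = 11.
Nonzero differences (with sign): -8, -1, +6, -7, -3, +4, +1, -1, -2, -2, +2
Step 2: Count signs: positive = 4, negative = 7.
Step 3: Under H0: P(positive) = 0.5, so the number of positives S ~ Bin(11, 0.5).
Step 4: Two-sided exact p-value = sum of Bin(11,0.5) probabilities at or below the observed probability = 0.548828.
Step 5: alpha = 0.1. fail to reject H0.

n_eff = 11, pos = 4, neg = 7, p = 0.548828, fail to reject H0.


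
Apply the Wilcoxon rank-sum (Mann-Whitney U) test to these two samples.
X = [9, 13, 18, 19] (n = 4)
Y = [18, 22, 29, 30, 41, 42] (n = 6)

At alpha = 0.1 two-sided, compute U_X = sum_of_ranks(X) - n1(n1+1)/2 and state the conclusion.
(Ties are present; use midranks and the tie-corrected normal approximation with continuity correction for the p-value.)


Step 1: Combine and sort all 10 observations; assign midranks.
sorted (value, group): (9,X), (13,X), (18,X), (18,Y), (19,X), (22,Y), (29,Y), (30,Y), (41,Y), (42,Y)
ranks: 9->1, 13->2, 18->3.5, 18->3.5, 19->5, 22->6, 29->7, 30->8, 41->9, 42->10
Step 2: Rank sum for X: R1 = 1 + 2 + 3.5 + 5 = 11.5.
Step 3: U_X = R1 - n1(n1+1)/2 = 11.5 - 4*5/2 = 11.5 - 10 = 1.5.
       U_Y = n1*n2 - U_X = 24 - 1.5 = 22.5.
Step 4: Ties are present, so use the tie-corrected normal approximation (with continuity correction) for the p-value.
Step 5: p-value = 0.032476; compare to alpha = 0.1. reject H0.

U_X = 1.5, p = 0.032476, reject H0 at alpha = 0.1.


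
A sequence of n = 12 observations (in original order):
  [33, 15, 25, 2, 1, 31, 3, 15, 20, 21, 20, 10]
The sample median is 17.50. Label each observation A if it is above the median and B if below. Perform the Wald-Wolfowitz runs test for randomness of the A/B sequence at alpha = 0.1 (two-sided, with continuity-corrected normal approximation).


Step 1: Compute median = 17.50; label A = above, B = below.
Labels in order: ABABBABBAAAB  (n_A = 6, n_B = 6)
Step 2: Count runs R = 8.
Step 3: Under H0 (random ordering), E[R] = 2*n_A*n_B/(n_A+n_B) + 1 = 2*6*6/12 + 1 = 7.0000.
        Var[R] = 2*n_A*n_B*(2*n_A*n_B - n_A - n_B) / ((n_A+n_B)^2 * (n_A+n_B-1)) = 4320/1584 = 2.7273.
        SD[R] = 1.6514.
Step 4: Continuity-corrected z = (R - 0.5 - E[R]) / SD[R] = (8 - 0.5 - 7.0000) / 1.6514 = 0.3028.
Step 5: Two-sided p-value via normal approximation = 2*(1 - Phi(|z|)) = 0.762069.
Step 6: alpha = 0.1. fail to reject H0.

R = 8, z = 0.3028, p = 0.762069, fail to reject H0.


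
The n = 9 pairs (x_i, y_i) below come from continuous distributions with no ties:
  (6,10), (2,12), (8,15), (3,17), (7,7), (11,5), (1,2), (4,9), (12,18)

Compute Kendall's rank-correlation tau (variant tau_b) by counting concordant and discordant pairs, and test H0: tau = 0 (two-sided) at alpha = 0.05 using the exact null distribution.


Step 1: Enumerate the 36 unordered pairs (i,j) with i<j and classify each by sign(x_j-x_i) * sign(y_j-y_i).
  (1,2):dx=-4,dy=+2->D; (1,3):dx=+2,dy=+5->C; (1,4):dx=-3,dy=+7->D; (1,5):dx=+1,dy=-3->D
  (1,6):dx=+5,dy=-5->D; (1,7):dx=-5,dy=-8->C; (1,8):dx=-2,dy=-1->C; (1,9):dx=+6,dy=+8->C
  (2,3):dx=+6,dy=+3->C; (2,4):dx=+1,dy=+5->C; (2,5):dx=+5,dy=-5->D; (2,6):dx=+9,dy=-7->D
  (2,7):dx=-1,dy=-10->C; (2,8):dx=+2,dy=-3->D; (2,9):dx=+10,dy=+6->C; (3,4):dx=-5,dy=+2->D
  (3,5):dx=-1,dy=-8->C; (3,6):dx=+3,dy=-10->D; (3,7):dx=-7,dy=-13->C; (3,8):dx=-4,dy=-6->C
  (3,9):dx=+4,dy=+3->C; (4,5):dx=+4,dy=-10->D; (4,6):dx=+8,dy=-12->D; (4,7):dx=-2,dy=-15->C
  (4,8):dx=+1,dy=-8->D; (4,9):dx=+9,dy=+1->C; (5,6):dx=+4,dy=-2->D; (5,7):dx=-6,dy=-5->C
  (5,8):dx=-3,dy=+2->D; (5,9):dx=+5,dy=+11->C; (6,7):dx=-10,dy=-3->C; (6,8):dx=-7,dy=+4->D
  (6,9):dx=+1,dy=+13->C; (7,8):dx=+3,dy=+7->C; (7,9):dx=+11,dy=+16->C; (8,9):dx=+8,dy=+9->C
Step 2: C = 21, D = 15, total pairs = 36.
Step 3: tau = (C - D)/(n(n-1)/2) = (21 - 15)/36 = 0.166667.
Step 4: Exact two-sided p-value (enumerate n! = 362880 permutations of y under H0): p = 0.612202.
Step 5: alpha = 0.05. fail to reject H0.

tau_b = 0.1667 (C=21, D=15), p = 0.612202, fail to reject H0.


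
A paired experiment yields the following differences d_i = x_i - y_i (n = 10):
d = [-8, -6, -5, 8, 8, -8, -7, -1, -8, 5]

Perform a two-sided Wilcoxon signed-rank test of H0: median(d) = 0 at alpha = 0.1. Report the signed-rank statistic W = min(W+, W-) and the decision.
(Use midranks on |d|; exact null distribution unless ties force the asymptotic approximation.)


Step 1: Drop any zero differences (none here) and take |d_i|.
|d| = [8, 6, 5, 8, 8, 8, 7, 1, 8, 5]
Step 2: Midrank |d_i| (ties get averaged ranks).
ranks: |8|->8, |6|->4, |5|->2.5, |8|->8, |8|->8, |8|->8, |7|->5, |1|->1, |8|->8, |5|->2.5
Step 3: Attach original signs; sum ranks with positive sign and with negative sign.
W+ = 8 + 8 + 2.5 = 18.5
W- = 8 + 4 + 2.5 + 8 + 5 + 1 + 8 = 36.5
(Check: W+ + W- = 55 should equal n(n+1)/2 = 55.)
Step 4: Test statistic W = min(W+, W-) = 18.5.
Step 5: Ties in |d|, so use the tie-corrected normal approximation.
        E[W] = n(n+1)/4 = 10*11/4 = 27.5.
        Tie groups: |d|=5 (t=2), |d|=8 (t=5); sum(t^3 - t) = 126.
        Var[W] = n(n+1)(2n+1)/24 - sum(t^3-t)/48 = 2310/24 - 126/48 = 93.625.
        z = (W - E[W]) / sqrt(Var[W]) = (18.5 - 27.5) / 9.6760 = -0.9301.
        Two-sided p = 2*Phi(z) = 0.352301.
Step 6: alpha = 0.1. fail to reject H0.

W+ = 18.5, W- = 36.5, W = min = 18.5, p = 0.352301, fail to reject H0.


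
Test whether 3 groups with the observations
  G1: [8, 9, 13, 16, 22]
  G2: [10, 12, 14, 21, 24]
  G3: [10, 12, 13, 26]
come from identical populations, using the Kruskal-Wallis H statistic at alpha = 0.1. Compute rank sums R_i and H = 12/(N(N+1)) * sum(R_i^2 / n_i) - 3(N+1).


Step 1: Combine all N = 14 observations and assign midranks.
sorted (value, group, rank): (8,G1,1), (9,G1,2), (10,G2,3.5), (10,G3,3.5), (12,G2,5.5), (12,G3,5.5), (13,G1,7.5), (13,G3,7.5), (14,G2,9), (16,G1,10), (21,G2,11), (22,G1,12), (24,G2,13), (26,G3,14)
Step 2: Sum ranks within each group.
R_1 = 32.5 (n_1 = 5)
R_2 = 42 (n_2 = 5)
R_3 = 30.5 (n_3 = 4)
Step 3: H = 12/(N(N+1)) * sum(R_i^2/n_i) - 3(N+1)
     = 12/(14*15) * (32.5^2/5 + 42^2/5 + 30.5^2/4) - 3*15
     = 0.057143 * 796.612 - 45
     = 0.520714.
Step 4: Ties present; correction factor C = 1 - 18/(14^3 - 14) = 0.993407. Corrected H = 0.520714 / 0.993407 = 0.524170.
Step 5: Under H0, H ~ chi^2(2); p-value = 0.769445.
Step 6: alpha = 0.1. fail to reject H0.

H = 0.5242, df = 2, p = 0.769445, fail to reject H0.


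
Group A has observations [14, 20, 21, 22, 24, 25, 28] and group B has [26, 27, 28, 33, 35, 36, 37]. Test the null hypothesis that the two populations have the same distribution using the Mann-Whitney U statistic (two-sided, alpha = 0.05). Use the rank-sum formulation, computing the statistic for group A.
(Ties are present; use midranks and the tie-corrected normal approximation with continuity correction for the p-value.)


Step 1: Combine and sort all 14 observations; assign midranks.
sorted (value, group): (14,X), (20,X), (21,X), (22,X), (24,X), (25,X), (26,Y), (27,Y), (28,X), (28,Y), (33,Y), (35,Y), (36,Y), (37,Y)
ranks: 14->1, 20->2, 21->3, 22->4, 24->5, 25->6, 26->7, 27->8, 28->9.5, 28->9.5, 33->11, 35->12, 36->13, 37->14
Step 2: Rank sum for X: R1 = 1 + 2 + 3 + 4 + 5 + 6 + 9.5 = 30.5.
Step 3: U_X = R1 - n1(n1+1)/2 = 30.5 - 7*8/2 = 30.5 - 28 = 2.5.
       U_Y = n1*n2 - U_X = 49 - 2.5 = 46.5.
Step 4: Ties are present, so use the tie-corrected normal approximation (with continuity correction) for the p-value.
Step 5: p-value = 0.005956; compare to alpha = 0.05. reject H0.

U_X = 2.5, p = 0.005956, reject H0 at alpha = 0.05.


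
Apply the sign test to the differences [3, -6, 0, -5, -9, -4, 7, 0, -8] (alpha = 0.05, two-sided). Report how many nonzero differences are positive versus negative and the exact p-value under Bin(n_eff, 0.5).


Step 1: Discard zero differences. Original n = 9; n_eff = number of nonzero differences = 7.
Nonzero differences (with sign): +3, -6, -5, -9, -4, +7, -8
Step 2: Count signs: positive = 2, negative = 5.
Step 3: Under H0: P(positive) = 0.5, so the number of positives S ~ Bin(7, 0.5).
Step 4: Two-sided exact p-value = sum of Bin(7,0.5) probabilities at or below the observed probability = 0.453125.
Step 5: alpha = 0.05. fail to reject H0.

n_eff = 7, pos = 2, neg = 5, p = 0.453125, fail to reject H0.


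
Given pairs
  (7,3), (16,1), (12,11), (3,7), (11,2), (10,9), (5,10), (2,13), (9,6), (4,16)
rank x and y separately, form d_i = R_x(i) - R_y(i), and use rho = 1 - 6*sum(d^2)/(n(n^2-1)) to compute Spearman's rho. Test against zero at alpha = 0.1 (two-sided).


Step 1: Rank x and y separately (midranks; no ties here).
rank(x): 7->5, 16->10, 12->9, 3->2, 11->8, 10->7, 5->4, 2->1, 9->6, 4->3
rank(y): 3->3, 1->1, 11->8, 7->5, 2->2, 9->6, 10->7, 13->9, 6->4, 16->10
Step 2: d_i = R_x(i) - R_y(i); compute d_i^2.
  (5-3)^2=4, (10-1)^2=81, (9-8)^2=1, (2-5)^2=9, (8-2)^2=36, (7-6)^2=1, (4-7)^2=9, (1-9)^2=64, (6-4)^2=4, (3-10)^2=49
sum(d^2) = 258.
Step 3: rho = 1 - 6*258 / (10*(10^2 - 1)) = 1 - 1548/990 = -0.563636.
Step 4: Under H0, t = rho * sqrt((n-2)/(1-rho^2)) = -1.9300 ~ t(8).
Step 5: Two-sided p-value from the t-distribution with 8 df = 0.089724.
Step 6: alpha = 0.1. reject H0.

rho = -0.5636, p = 0.089724, reject H0 at alpha = 0.1.


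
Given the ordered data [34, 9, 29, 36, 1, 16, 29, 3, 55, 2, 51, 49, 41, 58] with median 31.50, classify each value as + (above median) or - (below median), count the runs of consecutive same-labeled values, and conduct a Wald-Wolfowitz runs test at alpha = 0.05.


Step 1: Compute median = 31.50; label A = above, B = below.
Labels in order: ABBABBBBABAAAA  (n_A = 7, n_B = 7)
Step 2: Count runs R = 7.
Step 3: Under H0 (random ordering), E[R] = 2*n_A*n_B/(n_A+n_B) + 1 = 2*7*7/14 + 1 = 8.0000.
        Var[R] = 2*n_A*n_B*(2*n_A*n_B - n_A - n_B) / ((n_A+n_B)^2 * (n_A+n_B-1)) = 8232/2548 = 3.2308.
        SD[R] = 1.7974.
Step 4: Continuity-corrected z = (R + 0.5 - E[R]) / SD[R] = (7 + 0.5 - 8.0000) / 1.7974 = -0.2782.
Step 5: Two-sided p-value via normal approximation = 2*(1 - Phi(|z|)) = 0.780879.
Step 6: alpha = 0.05. fail to reject H0.

R = 7, z = -0.2782, p = 0.780879, fail to reject H0.


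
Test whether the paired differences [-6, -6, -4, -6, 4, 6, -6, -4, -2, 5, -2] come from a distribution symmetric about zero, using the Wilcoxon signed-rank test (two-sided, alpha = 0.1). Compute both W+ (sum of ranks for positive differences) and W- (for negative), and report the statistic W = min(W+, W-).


Step 1: Drop any zero differences (none here) and take |d_i|.
|d| = [6, 6, 4, 6, 4, 6, 6, 4, 2, 5, 2]
Step 2: Midrank |d_i| (ties get averaged ranks).
ranks: |6|->9, |6|->9, |4|->4, |6|->9, |4|->4, |6|->9, |6|->9, |4|->4, |2|->1.5, |5|->6, |2|->1.5
Step 3: Attach original signs; sum ranks with positive sign and with negative sign.
W+ = 4 + 9 + 6 = 19
W- = 9 + 9 + 4 + 9 + 9 + 4 + 1.5 + 1.5 = 47
(Check: W+ + W- = 66 should equal n(n+1)/2 = 66.)
Step 4: Test statistic W = min(W+, W-) = 19.
Step 5: Ties in |d|, so use the tie-corrected normal approximation.
        E[W] = n(n+1)/4 = 11*12/4 = 33.
        Tie groups: |d|=2 (t=2), |d|=4 (t=3), |d|=6 (t=5); sum(t^3 - t) = 150.
        Var[W] = n(n+1)(2n+1)/24 - sum(t^3-t)/48 = 3036/24 - 150/48 = 123.375.
        z = (W - E[W]) / sqrt(Var[W]) = (19 - 33) / 11.1074 = -1.2604.
        Two-sided p = 2*Phi(z) = 0.207519.
Step 6: alpha = 0.1. fail to reject H0.

W+ = 19, W- = 47, W = min = 19, p = 0.207519, fail to reject H0.


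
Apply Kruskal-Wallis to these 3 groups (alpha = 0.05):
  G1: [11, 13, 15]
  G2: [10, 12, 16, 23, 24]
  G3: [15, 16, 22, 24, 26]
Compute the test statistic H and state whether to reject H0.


Step 1: Combine all N = 13 observations and assign midranks.
sorted (value, group, rank): (10,G2,1), (11,G1,2), (12,G2,3), (13,G1,4), (15,G1,5.5), (15,G3,5.5), (16,G2,7.5), (16,G3,7.5), (22,G3,9), (23,G2,10), (24,G2,11.5), (24,G3,11.5), (26,G3,13)
Step 2: Sum ranks within each group.
R_1 = 11.5 (n_1 = 3)
R_2 = 33 (n_2 = 5)
R_3 = 46.5 (n_3 = 5)
Step 3: H = 12/(N(N+1)) * sum(R_i^2/n_i) - 3(N+1)
     = 12/(13*14) * (11.5^2/3 + 33^2/5 + 46.5^2/5) - 3*14
     = 0.065934 * 694.333 - 42
     = 3.780220.
Step 4: Ties present; correction factor C = 1 - 18/(13^3 - 13) = 0.991758. Corrected H = 3.780220 / 0.991758 = 3.811634.
Step 5: Under H0, H ~ chi^2(2); p-value = 0.148701.
Step 6: alpha = 0.05. fail to reject H0.

H = 3.8116, df = 2, p = 0.148701, fail to reject H0.


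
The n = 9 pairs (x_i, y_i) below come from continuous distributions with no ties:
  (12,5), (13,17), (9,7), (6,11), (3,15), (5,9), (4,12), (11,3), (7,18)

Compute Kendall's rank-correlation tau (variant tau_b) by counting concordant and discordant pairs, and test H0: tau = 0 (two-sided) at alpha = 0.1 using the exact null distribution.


Step 1: Enumerate the 36 unordered pairs (i,j) with i<j and classify each by sign(x_j-x_i) * sign(y_j-y_i).
  (1,2):dx=+1,dy=+12->C; (1,3):dx=-3,dy=+2->D; (1,4):dx=-6,dy=+6->D; (1,5):dx=-9,dy=+10->D
  (1,6):dx=-7,dy=+4->D; (1,7):dx=-8,dy=+7->D; (1,8):dx=-1,dy=-2->C; (1,9):dx=-5,dy=+13->D
  (2,3):dx=-4,dy=-10->C; (2,4):dx=-7,dy=-6->C; (2,5):dx=-10,dy=-2->C; (2,6):dx=-8,dy=-8->C
  (2,7):dx=-9,dy=-5->C; (2,8):dx=-2,dy=-14->C; (2,9):dx=-6,dy=+1->D; (3,4):dx=-3,dy=+4->D
  (3,5):dx=-6,dy=+8->D; (3,6):dx=-4,dy=+2->D; (3,7):dx=-5,dy=+5->D; (3,8):dx=+2,dy=-4->D
  (3,9):dx=-2,dy=+11->D; (4,5):dx=-3,dy=+4->D; (4,6):dx=-1,dy=-2->C; (4,7):dx=-2,dy=+1->D
  (4,8):dx=+5,dy=-8->D; (4,9):dx=+1,dy=+7->C; (5,6):dx=+2,dy=-6->D; (5,7):dx=+1,dy=-3->D
  (5,8):dx=+8,dy=-12->D; (5,9):dx=+4,dy=+3->C; (6,7):dx=-1,dy=+3->D; (6,8):dx=+6,dy=-6->D
  (6,9):dx=+2,dy=+9->C; (7,8):dx=+7,dy=-9->D; (7,9):dx=+3,dy=+6->C; (8,9):dx=-4,dy=+15->D
Step 2: C = 13, D = 23, total pairs = 36.
Step 3: tau = (C - D)/(n(n-1)/2) = (13 - 23)/36 = -0.277778.
Step 4: Exact two-sided p-value (enumerate n! = 362880 permutations of y under H0): p = 0.358488.
Step 5: alpha = 0.1. fail to reject H0.

tau_b = -0.2778 (C=13, D=23), p = 0.358488, fail to reject H0.


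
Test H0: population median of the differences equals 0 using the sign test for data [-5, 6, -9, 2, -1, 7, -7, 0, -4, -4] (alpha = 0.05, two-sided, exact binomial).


Step 1: Discard zero differences. Original n = 10; n_eff = number of nonzero differences = 9.
Nonzero differences (with sign): -5, +6, -9, +2, -1, +7, -7, -4, -4
Step 2: Count signs: positive = 3, negative = 6.
Step 3: Under H0: P(positive) = 0.5, so the number of positives S ~ Bin(9, 0.5).
Step 4: Two-sided exact p-value = sum of Bin(9,0.5) probabilities at or below the observed probability = 0.507812.
Step 5: alpha = 0.05. fail to reject H0.

n_eff = 9, pos = 3, neg = 6, p = 0.507812, fail to reject H0.


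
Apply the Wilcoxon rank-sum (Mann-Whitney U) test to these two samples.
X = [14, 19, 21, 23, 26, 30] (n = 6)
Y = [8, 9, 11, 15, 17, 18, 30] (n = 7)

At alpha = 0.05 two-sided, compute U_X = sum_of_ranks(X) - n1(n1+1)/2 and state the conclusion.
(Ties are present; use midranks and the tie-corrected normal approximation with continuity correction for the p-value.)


Step 1: Combine and sort all 13 observations; assign midranks.
sorted (value, group): (8,Y), (9,Y), (11,Y), (14,X), (15,Y), (17,Y), (18,Y), (19,X), (21,X), (23,X), (26,X), (30,X), (30,Y)
ranks: 8->1, 9->2, 11->3, 14->4, 15->5, 17->6, 18->7, 19->8, 21->9, 23->10, 26->11, 30->12.5, 30->12.5
Step 2: Rank sum for X: R1 = 4 + 8 + 9 + 10 + 11 + 12.5 = 54.5.
Step 3: U_X = R1 - n1(n1+1)/2 = 54.5 - 6*7/2 = 54.5 - 21 = 33.5.
       U_Y = n1*n2 - U_X = 42 - 33.5 = 8.5.
Step 4: Ties are present, so use the tie-corrected normal approximation (with continuity correction) for the p-value.
Step 5: p-value = 0.086044; compare to alpha = 0.05. fail to reject H0.

U_X = 33.5, p = 0.086044, fail to reject H0 at alpha = 0.05.


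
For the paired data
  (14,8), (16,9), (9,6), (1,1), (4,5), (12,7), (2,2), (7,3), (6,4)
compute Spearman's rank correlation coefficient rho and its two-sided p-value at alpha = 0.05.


Step 1: Rank x and y separately (midranks; no ties here).
rank(x): 14->8, 16->9, 9->6, 1->1, 4->3, 12->7, 2->2, 7->5, 6->4
rank(y): 8->8, 9->9, 6->6, 1->1, 5->5, 7->7, 2->2, 3->3, 4->4
Step 2: d_i = R_x(i) - R_y(i); compute d_i^2.
  (8-8)^2=0, (9-9)^2=0, (6-6)^2=0, (1-1)^2=0, (3-5)^2=4, (7-7)^2=0, (2-2)^2=0, (5-3)^2=4, (4-4)^2=0
sum(d^2) = 8.
Step 3: rho = 1 - 6*8 / (9*(9^2 - 1)) = 1 - 48/720 = 0.933333.
Step 4: Under H0, t = rho * sqrt((n-2)/(1-rho^2)) = 6.8783 ~ t(7).
Step 5: Two-sided p-value from the t-distribution with 7 df = 0.000236.
Step 6: alpha = 0.05. reject H0.

rho = 0.9333, p = 0.000236, reject H0 at alpha = 0.05.


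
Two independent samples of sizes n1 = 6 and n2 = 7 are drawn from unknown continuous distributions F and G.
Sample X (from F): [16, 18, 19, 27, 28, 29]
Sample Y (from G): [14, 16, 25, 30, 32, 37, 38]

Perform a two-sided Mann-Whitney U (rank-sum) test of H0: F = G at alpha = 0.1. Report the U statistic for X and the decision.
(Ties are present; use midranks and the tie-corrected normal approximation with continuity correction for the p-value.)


Step 1: Combine and sort all 13 observations; assign midranks.
sorted (value, group): (14,Y), (16,X), (16,Y), (18,X), (19,X), (25,Y), (27,X), (28,X), (29,X), (30,Y), (32,Y), (37,Y), (38,Y)
ranks: 14->1, 16->2.5, 16->2.5, 18->4, 19->5, 25->6, 27->7, 28->8, 29->9, 30->10, 32->11, 37->12, 38->13
Step 2: Rank sum for X: R1 = 2.5 + 4 + 5 + 7 + 8 + 9 = 35.5.
Step 3: U_X = R1 - n1(n1+1)/2 = 35.5 - 6*7/2 = 35.5 - 21 = 14.5.
       U_Y = n1*n2 - U_X = 42 - 14.5 = 27.5.
Step 4: Ties are present, so use the tie-corrected normal approximation (with continuity correction) for the p-value.
Step 5: p-value = 0.390714; compare to alpha = 0.1. fail to reject H0.

U_X = 14.5, p = 0.390714, fail to reject H0 at alpha = 0.1.


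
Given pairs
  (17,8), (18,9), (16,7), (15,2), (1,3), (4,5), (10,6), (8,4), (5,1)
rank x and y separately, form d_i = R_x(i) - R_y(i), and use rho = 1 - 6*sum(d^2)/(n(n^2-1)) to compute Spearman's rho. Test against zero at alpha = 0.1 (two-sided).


Step 1: Rank x and y separately (midranks; no ties here).
rank(x): 17->8, 18->9, 16->7, 15->6, 1->1, 4->2, 10->5, 8->4, 5->3
rank(y): 8->8, 9->9, 7->7, 2->2, 3->3, 5->5, 6->6, 4->4, 1->1
Step 2: d_i = R_x(i) - R_y(i); compute d_i^2.
  (8-8)^2=0, (9-9)^2=0, (7-7)^2=0, (6-2)^2=16, (1-3)^2=4, (2-5)^2=9, (5-6)^2=1, (4-4)^2=0, (3-1)^2=4
sum(d^2) = 34.
Step 3: rho = 1 - 6*34 / (9*(9^2 - 1)) = 1 - 204/720 = 0.716667.
Step 4: Under H0, t = rho * sqrt((n-2)/(1-rho^2)) = 2.7188 ~ t(7).
Step 5: Two-sided p-value from the t-distribution with 7 df = 0.029818.
Step 6: alpha = 0.1. reject H0.

rho = 0.7167, p = 0.029818, reject H0 at alpha = 0.1.


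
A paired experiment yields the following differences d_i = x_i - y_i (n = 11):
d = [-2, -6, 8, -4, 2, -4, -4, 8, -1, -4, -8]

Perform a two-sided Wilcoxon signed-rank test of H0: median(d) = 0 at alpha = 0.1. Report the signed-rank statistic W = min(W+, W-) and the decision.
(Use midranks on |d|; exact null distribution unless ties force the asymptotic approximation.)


Step 1: Drop any zero differences (none here) and take |d_i|.
|d| = [2, 6, 8, 4, 2, 4, 4, 8, 1, 4, 8]
Step 2: Midrank |d_i| (ties get averaged ranks).
ranks: |2|->2.5, |6|->8, |8|->10, |4|->5.5, |2|->2.5, |4|->5.5, |4|->5.5, |8|->10, |1|->1, |4|->5.5, |8|->10
Step 3: Attach original signs; sum ranks with positive sign and with negative sign.
W+ = 10 + 2.5 + 10 = 22.5
W- = 2.5 + 8 + 5.5 + 5.5 + 5.5 + 1 + 5.5 + 10 = 43.5
(Check: W+ + W- = 66 should equal n(n+1)/2 = 66.)
Step 4: Test statistic W = min(W+, W-) = 22.5.
Step 5: Ties in |d|, so use the tie-corrected normal approximation.
        E[W] = n(n+1)/4 = 11*12/4 = 33.
        Tie groups: |d|=2 (t=2), |d|=4 (t=4), |d|=8 (t=3); sum(t^3 - t) = 90.
        Var[W] = n(n+1)(2n+1)/24 - sum(t^3-t)/48 = 3036/24 - 90/48 = 124.625.
        z = (W - E[W]) / sqrt(Var[W]) = (22.5 - 33) / 11.1636 = -0.9406.
        Two-sided p = 2*Phi(z) = 0.346930.
Step 6: alpha = 0.1. fail to reject H0.

W+ = 22.5, W- = 43.5, W = min = 22.5, p = 0.346930, fail to reject H0.


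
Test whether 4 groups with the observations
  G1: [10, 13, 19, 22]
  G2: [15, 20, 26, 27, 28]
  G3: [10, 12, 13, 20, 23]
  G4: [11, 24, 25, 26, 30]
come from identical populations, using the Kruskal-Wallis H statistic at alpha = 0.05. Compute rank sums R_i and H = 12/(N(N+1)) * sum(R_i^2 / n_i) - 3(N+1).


Step 1: Combine all N = 19 observations and assign midranks.
sorted (value, group, rank): (10,G1,1.5), (10,G3,1.5), (11,G4,3), (12,G3,4), (13,G1,5.5), (13,G3,5.5), (15,G2,7), (19,G1,8), (20,G2,9.5), (20,G3,9.5), (22,G1,11), (23,G3,12), (24,G4,13), (25,G4,14), (26,G2,15.5), (26,G4,15.5), (27,G2,17), (28,G2,18), (30,G4,19)
Step 2: Sum ranks within each group.
R_1 = 26 (n_1 = 4)
R_2 = 67 (n_2 = 5)
R_3 = 32.5 (n_3 = 5)
R_4 = 64.5 (n_4 = 5)
Step 3: H = 12/(N(N+1)) * sum(R_i^2/n_i) - 3(N+1)
     = 12/(19*20) * (26^2/4 + 67^2/5 + 32.5^2/5 + 64.5^2/5) - 3*20
     = 0.031579 * 2110.1 - 60
     = 6.634737.
Step 4: Ties present; correction factor C = 1 - 24/(19^3 - 19) = 0.996491. Corrected H = 6.634737 / 0.996491 = 6.658099.
Step 5: Under H0, H ~ chi^2(3); p-value = 0.083632.
Step 6: alpha = 0.05. fail to reject H0.

H = 6.6581, df = 3, p = 0.083632, fail to reject H0.


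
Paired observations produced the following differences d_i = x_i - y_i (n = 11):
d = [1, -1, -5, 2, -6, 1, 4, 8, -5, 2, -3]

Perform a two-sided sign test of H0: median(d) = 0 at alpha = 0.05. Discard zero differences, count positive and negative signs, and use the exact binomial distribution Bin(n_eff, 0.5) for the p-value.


Step 1: Discard zero differences. Original n = 11; n_eff = number of nonzero differences = 11.
Nonzero differences (with sign): +1, -1, -5, +2, -6, +1, +4, +8, -5, +2, -3
Step 2: Count signs: positive = 6, negative = 5.
Step 3: Under H0: P(positive) = 0.5, so the number of positives S ~ Bin(11, 0.5).
Step 4: Two-sided exact p-value = sum of Bin(11,0.5) probabilities at or below the observed probability = 1.000000.
Step 5: alpha = 0.05. fail to reject H0.

n_eff = 11, pos = 6, neg = 5, p = 1.000000, fail to reject H0.


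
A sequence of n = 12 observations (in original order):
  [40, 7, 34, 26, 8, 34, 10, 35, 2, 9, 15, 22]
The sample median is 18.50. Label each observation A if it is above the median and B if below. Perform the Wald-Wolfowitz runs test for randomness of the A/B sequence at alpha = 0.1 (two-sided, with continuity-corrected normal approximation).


Step 1: Compute median = 18.50; label A = above, B = below.
Labels in order: ABAABABABBBA  (n_A = 6, n_B = 6)
Step 2: Count runs R = 9.
Step 3: Under H0 (random ordering), E[R] = 2*n_A*n_B/(n_A+n_B) + 1 = 2*6*6/12 + 1 = 7.0000.
        Var[R] = 2*n_A*n_B*(2*n_A*n_B - n_A - n_B) / ((n_A+n_B)^2 * (n_A+n_B-1)) = 4320/1584 = 2.7273.
        SD[R] = 1.6514.
Step 4: Continuity-corrected z = (R - 0.5 - E[R]) / SD[R] = (9 - 0.5 - 7.0000) / 1.6514 = 0.9083.
Step 5: Two-sided p-value via normal approximation = 2*(1 - Phi(|z|)) = 0.363722.
Step 6: alpha = 0.1. fail to reject H0.

R = 9, z = 0.9083, p = 0.363722, fail to reject H0.


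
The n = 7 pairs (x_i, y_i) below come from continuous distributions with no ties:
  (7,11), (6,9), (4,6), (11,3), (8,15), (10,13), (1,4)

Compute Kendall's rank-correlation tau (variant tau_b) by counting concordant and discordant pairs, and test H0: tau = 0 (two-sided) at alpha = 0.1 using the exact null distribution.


Step 1: Enumerate the 21 unordered pairs (i,j) with i<j and classify each by sign(x_j-x_i) * sign(y_j-y_i).
  (1,2):dx=-1,dy=-2->C; (1,3):dx=-3,dy=-5->C; (1,4):dx=+4,dy=-8->D; (1,5):dx=+1,dy=+4->C
  (1,6):dx=+3,dy=+2->C; (1,7):dx=-6,dy=-7->C; (2,3):dx=-2,dy=-3->C; (2,4):dx=+5,dy=-6->D
  (2,5):dx=+2,dy=+6->C; (2,6):dx=+4,dy=+4->C; (2,7):dx=-5,dy=-5->C; (3,4):dx=+7,dy=-3->D
  (3,5):dx=+4,dy=+9->C; (3,6):dx=+6,dy=+7->C; (3,7):dx=-3,dy=-2->C; (4,5):dx=-3,dy=+12->D
  (4,6):dx=-1,dy=+10->D; (4,7):dx=-10,dy=+1->D; (5,6):dx=+2,dy=-2->D; (5,7):dx=-7,dy=-11->C
  (6,7):dx=-9,dy=-9->C
Step 2: C = 14, D = 7, total pairs = 21.
Step 3: tau = (C - D)/(n(n-1)/2) = (14 - 7)/21 = 0.333333.
Step 4: Exact two-sided p-value (enumerate n! = 5040 permutations of y under H0): p = 0.381349.
Step 5: alpha = 0.1. fail to reject H0.

tau_b = 0.3333 (C=14, D=7), p = 0.381349, fail to reject H0.


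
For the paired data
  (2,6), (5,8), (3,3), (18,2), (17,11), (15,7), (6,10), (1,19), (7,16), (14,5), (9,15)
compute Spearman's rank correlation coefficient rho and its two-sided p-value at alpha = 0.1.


Step 1: Rank x and y separately (midranks; no ties here).
rank(x): 2->2, 5->4, 3->3, 18->11, 17->10, 15->9, 6->5, 1->1, 7->6, 14->8, 9->7
rank(y): 6->4, 8->6, 3->2, 2->1, 11->8, 7->5, 10->7, 19->11, 16->10, 5->3, 15->9
Step 2: d_i = R_x(i) - R_y(i); compute d_i^2.
  (2-4)^2=4, (4-6)^2=4, (3-2)^2=1, (11-1)^2=100, (10-8)^2=4, (9-5)^2=16, (5-7)^2=4, (1-11)^2=100, (6-10)^2=16, (8-3)^2=25, (7-9)^2=4
sum(d^2) = 278.
Step 3: rho = 1 - 6*278 / (11*(11^2 - 1)) = 1 - 1668/1320 = -0.263636.
Step 4: Under H0, t = rho * sqrt((n-2)/(1-rho^2)) = -0.8199 ~ t(9).
Step 5: Two-sided p-value from the t-distribution with 9 df = 0.433441.
Step 6: alpha = 0.1. fail to reject H0.

rho = -0.2636, p = 0.433441, fail to reject H0 at alpha = 0.1.


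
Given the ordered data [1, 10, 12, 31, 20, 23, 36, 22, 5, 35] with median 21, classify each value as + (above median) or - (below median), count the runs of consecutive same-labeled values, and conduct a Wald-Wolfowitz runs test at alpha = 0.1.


Step 1: Compute median = 21; label A = above, B = below.
Labels in order: BBBABAAABA  (n_A = 5, n_B = 5)
Step 2: Count runs R = 6.
Step 3: Under H0 (random ordering), E[R] = 2*n_A*n_B/(n_A+n_B) + 1 = 2*5*5/10 + 1 = 6.0000.
        Var[R] = 2*n_A*n_B*(2*n_A*n_B - n_A - n_B) / ((n_A+n_B)^2 * (n_A+n_B-1)) = 2000/900 = 2.2222.
        SD[R] = 1.4907.
Step 4: R = E[R], so z = 0 with no continuity correction.
Step 5: Two-sided p-value via normal approximation = 2*(1 - Phi(|z|)) = 1.000000.
Step 6: alpha = 0.1. fail to reject H0.

R = 6, z = 0.0000, p = 1.000000, fail to reject H0.


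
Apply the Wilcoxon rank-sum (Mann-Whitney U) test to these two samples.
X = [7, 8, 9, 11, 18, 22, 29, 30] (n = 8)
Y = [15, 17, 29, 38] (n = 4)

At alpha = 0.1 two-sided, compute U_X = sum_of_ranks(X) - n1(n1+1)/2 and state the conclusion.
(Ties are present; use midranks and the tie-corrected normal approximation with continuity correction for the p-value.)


Step 1: Combine and sort all 12 observations; assign midranks.
sorted (value, group): (7,X), (8,X), (9,X), (11,X), (15,Y), (17,Y), (18,X), (22,X), (29,X), (29,Y), (30,X), (38,Y)
ranks: 7->1, 8->2, 9->3, 11->4, 15->5, 17->6, 18->7, 22->8, 29->9.5, 29->9.5, 30->11, 38->12
Step 2: Rank sum for X: R1 = 1 + 2 + 3 + 4 + 7 + 8 + 9.5 + 11 = 45.5.
Step 3: U_X = R1 - n1(n1+1)/2 = 45.5 - 8*9/2 = 45.5 - 36 = 9.5.
       U_Y = n1*n2 - U_X = 32 - 9.5 = 22.5.
Step 4: Ties are present, so use the tie-corrected normal approximation (with continuity correction) for the p-value.
Step 5: p-value = 0.307332; compare to alpha = 0.1. fail to reject H0.

U_X = 9.5, p = 0.307332, fail to reject H0 at alpha = 0.1.


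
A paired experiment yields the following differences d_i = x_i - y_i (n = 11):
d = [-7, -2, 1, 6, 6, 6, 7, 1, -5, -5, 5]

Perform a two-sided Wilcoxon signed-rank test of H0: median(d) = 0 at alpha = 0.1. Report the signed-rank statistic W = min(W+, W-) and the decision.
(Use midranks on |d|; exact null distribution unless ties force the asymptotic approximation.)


Step 1: Drop any zero differences (none here) and take |d_i|.
|d| = [7, 2, 1, 6, 6, 6, 7, 1, 5, 5, 5]
Step 2: Midrank |d_i| (ties get averaged ranks).
ranks: |7|->10.5, |2|->3, |1|->1.5, |6|->8, |6|->8, |6|->8, |7|->10.5, |1|->1.5, |5|->5, |5|->5, |5|->5
Step 3: Attach original signs; sum ranks with positive sign and with negative sign.
W+ = 1.5 + 8 + 8 + 8 + 10.5 + 1.5 + 5 = 42.5
W- = 10.5 + 3 + 5 + 5 = 23.5
(Check: W+ + W- = 66 should equal n(n+1)/2 = 66.)
Step 4: Test statistic W = min(W+, W-) = 23.5.
Step 5: Ties in |d|, so use the tie-corrected normal approximation.
        E[W] = n(n+1)/4 = 11*12/4 = 33.
        Tie groups: |d|=1 (t=2), |d|=5 (t=3), |d|=6 (t=3), |d|=7 (t=2); sum(t^3 - t) = 60.
        Var[W] = n(n+1)(2n+1)/24 - sum(t^3-t)/48 = 3036/24 - 60/48 = 125.25.
        z = (W - E[W]) / sqrt(Var[W]) = (23.5 - 33) / 11.1915 = -0.8489.
        Two-sided p = 2*Phi(z) = 0.395961.
Step 6: alpha = 0.1. fail to reject H0.

W+ = 42.5, W- = 23.5, W = min = 23.5, p = 0.395961, fail to reject H0.


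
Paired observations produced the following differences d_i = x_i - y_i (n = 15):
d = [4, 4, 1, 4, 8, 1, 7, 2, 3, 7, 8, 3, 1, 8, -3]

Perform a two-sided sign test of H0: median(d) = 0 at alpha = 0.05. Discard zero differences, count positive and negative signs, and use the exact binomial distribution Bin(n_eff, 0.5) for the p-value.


Step 1: Discard zero differences. Original n = 15; n_eff = number of nonzero differences = 15.
Nonzero differences (with sign): +4, +4, +1, +4, +8, +1, +7, +2, +3, +7, +8, +3, +1, +8, -3
Step 2: Count signs: positive = 14, negative = 1.
Step 3: Under H0: P(positive) = 0.5, so the number of positives S ~ Bin(15, 0.5).
Step 4: Two-sided exact p-value = sum of Bin(15,0.5) probabilities at or below the observed probability = 0.000977.
Step 5: alpha = 0.05. reject H0.

n_eff = 15, pos = 14, neg = 1, p = 0.000977, reject H0.


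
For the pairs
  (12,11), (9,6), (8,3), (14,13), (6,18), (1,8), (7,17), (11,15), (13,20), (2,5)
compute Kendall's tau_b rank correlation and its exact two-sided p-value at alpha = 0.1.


Step 1: Enumerate the 45 unordered pairs (i,j) with i<j and classify each by sign(x_j-x_i) * sign(y_j-y_i).
  (1,2):dx=-3,dy=-5->C; (1,3):dx=-4,dy=-8->C; (1,4):dx=+2,dy=+2->C; (1,5):dx=-6,dy=+7->D
  (1,6):dx=-11,dy=-3->C; (1,7):dx=-5,dy=+6->D; (1,8):dx=-1,dy=+4->D; (1,9):dx=+1,dy=+9->C
  (1,10):dx=-10,dy=-6->C; (2,3):dx=-1,dy=-3->C; (2,4):dx=+5,dy=+7->C; (2,5):dx=-3,dy=+12->D
  (2,6):dx=-8,dy=+2->D; (2,7):dx=-2,dy=+11->D; (2,8):dx=+2,dy=+9->C; (2,9):dx=+4,dy=+14->C
  (2,10):dx=-7,dy=-1->C; (3,4):dx=+6,dy=+10->C; (3,5):dx=-2,dy=+15->D; (3,6):dx=-7,dy=+5->D
  (3,7):dx=-1,dy=+14->D; (3,8):dx=+3,dy=+12->C; (3,9):dx=+5,dy=+17->C; (3,10):dx=-6,dy=+2->D
  (4,5):dx=-8,dy=+5->D; (4,6):dx=-13,dy=-5->C; (4,7):dx=-7,dy=+4->D; (4,8):dx=-3,dy=+2->D
  (4,9):dx=-1,dy=+7->D; (4,10):dx=-12,dy=-8->C; (5,6):dx=-5,dy=-10->C; (5,7):dx=+1,dy=-1->D
  (5,8):dx=+5,dy=-3->D; (5,9):dx=+7,dy=+2->C; (5,10):dx=-4,dy=-13->C; (6,7):dx=+6,dy=+9->C
  (6,8):dx=+10,dy=+7->C; (6,9):dx=+12,dy=+12->C; (6,10):dx=+1,dy=-3->D; (7,8):dx=+4,dy=-2->D
  (7,9):dx=+6,dy=+3->C; (7,10):dx=-5,dy=-12->C; (8,9):dx=+2,dy=+5->C; (8,10):dx=-9,dy=-10->C
  (9,10):dx=-11,dy=-15->C
Step 2: C = 27, D = 18, total pairs = 45.
Step 3: tau = (C - D)/(n(n-1)/2) = (27 - 18)/45 = 0.200000.
Step 4: Exact two-sided p-value (enumerate n! = 3628800 permutations of y under H0): p = 0.484313.
Step 5: alpha = 0.1. fail to reject H0.

tau_b = 0.2000 (C=27, D=18), p = 0.484313, fail to reject H0.
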